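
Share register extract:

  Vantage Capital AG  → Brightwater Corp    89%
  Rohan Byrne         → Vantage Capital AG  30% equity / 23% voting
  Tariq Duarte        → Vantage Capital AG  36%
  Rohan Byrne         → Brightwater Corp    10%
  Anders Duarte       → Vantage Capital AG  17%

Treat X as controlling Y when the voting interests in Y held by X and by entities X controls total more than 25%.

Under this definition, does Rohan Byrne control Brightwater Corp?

No

Rohan's largest direct stake is 23% in Vantage, which does not meet the threshold, so Rohan controls no company.
In Brightwater, Rohan's side holds only 10%, not > 25%.
So Rohan does not control Brightwater.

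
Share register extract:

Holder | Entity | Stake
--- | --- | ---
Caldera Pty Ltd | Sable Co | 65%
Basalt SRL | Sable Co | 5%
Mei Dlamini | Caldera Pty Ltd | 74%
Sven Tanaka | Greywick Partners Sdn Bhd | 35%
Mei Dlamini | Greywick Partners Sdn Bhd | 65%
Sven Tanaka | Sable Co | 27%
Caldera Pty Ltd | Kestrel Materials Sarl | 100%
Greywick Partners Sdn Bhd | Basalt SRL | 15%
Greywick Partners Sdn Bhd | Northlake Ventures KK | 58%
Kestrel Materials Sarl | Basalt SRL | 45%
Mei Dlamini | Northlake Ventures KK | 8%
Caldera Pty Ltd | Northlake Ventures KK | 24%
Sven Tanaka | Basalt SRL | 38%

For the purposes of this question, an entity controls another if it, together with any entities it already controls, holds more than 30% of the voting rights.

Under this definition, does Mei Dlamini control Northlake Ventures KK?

Mei holds 74% of Caldera, so Mei controls Caldera.
Mei holds 65% of Greywick, so Mei controls Greywick.
Caldera and Greywick and Mei together hold 24% + 58% + 8% = 90% of Northlake, so Mei controls Northlake.

Yes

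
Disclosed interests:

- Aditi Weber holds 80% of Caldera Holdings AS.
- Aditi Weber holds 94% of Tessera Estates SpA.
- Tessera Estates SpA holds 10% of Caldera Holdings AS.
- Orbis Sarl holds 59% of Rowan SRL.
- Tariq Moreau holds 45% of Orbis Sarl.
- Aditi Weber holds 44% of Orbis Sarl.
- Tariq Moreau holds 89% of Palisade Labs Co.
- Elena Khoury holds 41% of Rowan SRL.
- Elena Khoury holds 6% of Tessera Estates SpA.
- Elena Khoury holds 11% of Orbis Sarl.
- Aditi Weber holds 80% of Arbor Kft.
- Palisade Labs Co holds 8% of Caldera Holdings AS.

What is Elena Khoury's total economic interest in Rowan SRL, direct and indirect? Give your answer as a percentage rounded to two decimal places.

Elena reaches Rowan along 2 paths.
Direct stake: 41% = 41%.
Via Orbis: 11% × 59% = 6.49%.
Total: 41% + 6.49% = 47.49%.

47.49%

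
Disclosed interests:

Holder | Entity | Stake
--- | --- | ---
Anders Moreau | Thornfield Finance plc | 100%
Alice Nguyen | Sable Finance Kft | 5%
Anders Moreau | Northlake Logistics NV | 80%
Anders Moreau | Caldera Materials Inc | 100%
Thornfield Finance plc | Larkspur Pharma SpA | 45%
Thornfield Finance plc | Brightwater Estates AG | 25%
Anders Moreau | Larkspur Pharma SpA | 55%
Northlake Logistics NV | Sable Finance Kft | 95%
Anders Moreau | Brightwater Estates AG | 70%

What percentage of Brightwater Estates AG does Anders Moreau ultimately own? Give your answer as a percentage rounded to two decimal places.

Anders reaches Brightwater along 2 paths.
Direct stake: 70% = 70%.
Via Thornfield: 100% × 25% = 25%.
Total: 70% + 25% = 95%.
Rounded: 95.00%.

95.00%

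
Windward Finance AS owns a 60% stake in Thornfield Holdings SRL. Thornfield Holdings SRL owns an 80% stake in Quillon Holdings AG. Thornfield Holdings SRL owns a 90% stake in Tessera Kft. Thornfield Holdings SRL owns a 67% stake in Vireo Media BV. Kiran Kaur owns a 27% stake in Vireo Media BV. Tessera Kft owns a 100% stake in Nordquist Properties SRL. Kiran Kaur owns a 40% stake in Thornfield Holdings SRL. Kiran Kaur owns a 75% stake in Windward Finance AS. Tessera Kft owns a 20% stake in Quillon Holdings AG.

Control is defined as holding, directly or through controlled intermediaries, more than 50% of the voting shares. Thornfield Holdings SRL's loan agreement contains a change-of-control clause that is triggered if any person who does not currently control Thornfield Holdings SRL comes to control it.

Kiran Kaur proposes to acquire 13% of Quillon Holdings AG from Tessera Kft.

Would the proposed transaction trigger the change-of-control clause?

The purchase adds only to Kiran's holdings (Tessera's stake shrinks), so Kiran is the only person who could newly come to control Thornfield.
Kiran holds 75% of Windward, so Kiran controls Windward.
Windward and Kiran together hold 60% + 40% = 100% of Thornfield, so Kiran controls Thornfield.
So Kiran already controls Thornfield before the transaction.
After the purchase, Kiran holds 13% of Quillon directly, and Tessera's stake falls to 7%.
Kiran controlled Thornfield already, so this is not a new person acquiring control; every other person's position is unchanged or reduced.
No new person acquires control, so the clause is not triggered.

No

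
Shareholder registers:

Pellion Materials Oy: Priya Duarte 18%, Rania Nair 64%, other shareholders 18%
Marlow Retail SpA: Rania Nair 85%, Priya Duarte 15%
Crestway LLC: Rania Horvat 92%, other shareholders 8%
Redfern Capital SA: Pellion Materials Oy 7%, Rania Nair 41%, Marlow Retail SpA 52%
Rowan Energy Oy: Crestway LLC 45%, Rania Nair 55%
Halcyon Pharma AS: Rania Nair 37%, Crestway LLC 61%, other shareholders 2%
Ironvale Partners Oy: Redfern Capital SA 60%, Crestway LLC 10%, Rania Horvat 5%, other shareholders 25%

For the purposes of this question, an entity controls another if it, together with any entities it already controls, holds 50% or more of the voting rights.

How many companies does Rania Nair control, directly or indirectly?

Rania Nair holds 64% of Pellion, so Rania Nair controls Pellion.
Rania Nair holds 85% of Marlow, so Rania Nair controls Marlow.
Pellion and Rania Nair and Marlow together hold 7% + 41% + 52% = 100% of Redfern, so Rania Nair controls Redfern.
Rania Nair holds 55% of Rowan, so Rania Nair controls Rowan.
Redfern holds 60% of Ironvale, so Rania Nair controls Ironvale.
No other company's threshold is met.
Rania Nair controls 5 companies.

5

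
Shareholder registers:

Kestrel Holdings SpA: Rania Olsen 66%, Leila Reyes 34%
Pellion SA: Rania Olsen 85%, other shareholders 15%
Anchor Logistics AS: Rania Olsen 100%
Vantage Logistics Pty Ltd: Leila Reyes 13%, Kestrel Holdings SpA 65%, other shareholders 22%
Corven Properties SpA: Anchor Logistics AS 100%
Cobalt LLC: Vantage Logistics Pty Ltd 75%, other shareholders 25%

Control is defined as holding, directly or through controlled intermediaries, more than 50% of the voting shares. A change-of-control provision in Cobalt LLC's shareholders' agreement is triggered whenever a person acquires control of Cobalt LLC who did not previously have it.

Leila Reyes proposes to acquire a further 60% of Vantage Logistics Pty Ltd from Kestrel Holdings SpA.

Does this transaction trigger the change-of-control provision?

The purchase adds only to Leila's holdings (Kestrel's stake shrinks), so Leila is the only person who could newly come to control Cobalt.
Leila's largest direct stake is 34% in Kestrel, which does not meet the threshold, so Leila controls no company.
Neither Leila nor any entity Leila controls holds any voting interest in Cobalt.
So before the transaction, Leila does not control Cobalt.
After the purchase, Leila's direct stake in Vantage rises to 13% + 60% = 73%, and Kestrel's stake falls to 5%.
Leila holds 73% of Vantage, so Leila controls Vantage.
Vantage holds 75% of Cobalt, so Leila controls Cobalt.
Leila did not control Cobalt before and does after, so the clause is triggered.

Yes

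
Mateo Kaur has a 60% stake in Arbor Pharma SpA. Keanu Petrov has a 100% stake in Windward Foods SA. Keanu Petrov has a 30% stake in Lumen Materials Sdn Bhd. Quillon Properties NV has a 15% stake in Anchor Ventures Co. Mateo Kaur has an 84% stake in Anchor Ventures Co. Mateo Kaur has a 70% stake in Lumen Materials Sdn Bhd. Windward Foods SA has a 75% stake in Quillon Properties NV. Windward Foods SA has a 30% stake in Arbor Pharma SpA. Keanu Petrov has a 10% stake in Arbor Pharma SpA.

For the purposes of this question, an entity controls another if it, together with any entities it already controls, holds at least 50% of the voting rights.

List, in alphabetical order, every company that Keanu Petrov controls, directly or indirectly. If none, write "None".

Keanu holds 100% of Windward, so Keanu controls Windward.
Windward holds 75% of Quillon, so Keanu controls Quillon.
No other company's threshold is met.

Quillon Properties NV, Windward Foods SA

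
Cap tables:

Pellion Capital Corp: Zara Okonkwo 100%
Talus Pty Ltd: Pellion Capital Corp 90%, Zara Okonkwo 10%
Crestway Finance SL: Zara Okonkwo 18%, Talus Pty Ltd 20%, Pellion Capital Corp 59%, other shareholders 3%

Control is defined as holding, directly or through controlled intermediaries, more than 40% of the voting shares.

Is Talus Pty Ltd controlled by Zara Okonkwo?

Yes

Zara holds 100% of Pellion, so Zara controls Pellion.
Pellion and Zara together hold 90% + 10% = 100% of Talus, so Zara controls Talus.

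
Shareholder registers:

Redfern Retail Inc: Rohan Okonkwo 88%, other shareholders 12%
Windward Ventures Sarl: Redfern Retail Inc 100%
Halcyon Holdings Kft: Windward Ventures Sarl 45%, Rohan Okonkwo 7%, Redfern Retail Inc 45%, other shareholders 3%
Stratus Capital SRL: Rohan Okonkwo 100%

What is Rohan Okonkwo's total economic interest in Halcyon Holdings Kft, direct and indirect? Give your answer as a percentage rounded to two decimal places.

Rohan reaches Halcyon along 3 paths.
Via Redfern → Windward: 88% × 100% × 45% = 39.6%.
Direct stake: 7% = 7%.
Via Redfern: 88% × 45% = 39.6%.
Total: 39.6% + 7% + 39.6% = 86.2%.
Rounded: 86.20%.

86.20%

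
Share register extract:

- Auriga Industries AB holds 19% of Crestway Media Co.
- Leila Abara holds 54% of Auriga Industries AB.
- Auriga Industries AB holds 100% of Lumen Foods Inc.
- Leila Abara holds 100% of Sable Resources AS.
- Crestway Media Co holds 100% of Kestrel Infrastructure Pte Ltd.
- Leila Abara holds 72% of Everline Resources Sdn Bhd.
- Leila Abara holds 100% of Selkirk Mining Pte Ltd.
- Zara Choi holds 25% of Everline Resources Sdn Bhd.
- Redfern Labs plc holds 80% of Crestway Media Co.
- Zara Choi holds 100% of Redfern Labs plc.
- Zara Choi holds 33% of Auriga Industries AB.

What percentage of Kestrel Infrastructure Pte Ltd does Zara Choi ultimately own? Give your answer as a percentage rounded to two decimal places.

Zara reaches Kestrel along 2 paths.
Via Redfern → Crestway: 100% × 80% × 100% = 80%.
Via Auriga → Crestway: 33% × 19% × 100% = 6.27%.
Total: 80% + 6.27% = 86.27%.

86.27%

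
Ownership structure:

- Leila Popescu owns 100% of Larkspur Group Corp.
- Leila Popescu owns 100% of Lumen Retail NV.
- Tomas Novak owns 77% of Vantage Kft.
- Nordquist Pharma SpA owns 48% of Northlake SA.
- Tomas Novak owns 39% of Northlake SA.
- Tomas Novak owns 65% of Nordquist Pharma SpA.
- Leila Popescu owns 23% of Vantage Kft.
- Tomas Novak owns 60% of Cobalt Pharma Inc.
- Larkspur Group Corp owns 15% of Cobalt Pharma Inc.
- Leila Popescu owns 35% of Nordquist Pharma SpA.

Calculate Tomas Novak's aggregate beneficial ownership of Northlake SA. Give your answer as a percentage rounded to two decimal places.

Tomas reaches Northlake along 2 paths.
Via Nordquist: 65% × 48% = 31.2%.
Direct stake: 39% = 39%.
Total: 31.2% + 39% = 70.2%.
Rounded: 70.20%.

70.20%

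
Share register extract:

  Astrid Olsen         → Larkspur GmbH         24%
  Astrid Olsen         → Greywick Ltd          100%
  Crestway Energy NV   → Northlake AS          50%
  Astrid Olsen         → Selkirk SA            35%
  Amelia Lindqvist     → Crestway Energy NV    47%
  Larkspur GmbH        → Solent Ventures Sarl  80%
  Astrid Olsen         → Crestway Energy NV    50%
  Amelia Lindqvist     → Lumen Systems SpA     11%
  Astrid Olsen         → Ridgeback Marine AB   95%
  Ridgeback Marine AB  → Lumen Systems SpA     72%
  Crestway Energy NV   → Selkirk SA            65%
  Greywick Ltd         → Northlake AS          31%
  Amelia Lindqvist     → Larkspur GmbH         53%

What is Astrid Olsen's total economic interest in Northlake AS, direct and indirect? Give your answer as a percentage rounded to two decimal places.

Astrid reaches Northlake along 2 paths.
Via Greywick: 100% × 31% = 31%.
Via Crestway: 50% × 50% = 25%.
Total: 31% + 25% = 56%.
Rounded: 56.00%.

56.00%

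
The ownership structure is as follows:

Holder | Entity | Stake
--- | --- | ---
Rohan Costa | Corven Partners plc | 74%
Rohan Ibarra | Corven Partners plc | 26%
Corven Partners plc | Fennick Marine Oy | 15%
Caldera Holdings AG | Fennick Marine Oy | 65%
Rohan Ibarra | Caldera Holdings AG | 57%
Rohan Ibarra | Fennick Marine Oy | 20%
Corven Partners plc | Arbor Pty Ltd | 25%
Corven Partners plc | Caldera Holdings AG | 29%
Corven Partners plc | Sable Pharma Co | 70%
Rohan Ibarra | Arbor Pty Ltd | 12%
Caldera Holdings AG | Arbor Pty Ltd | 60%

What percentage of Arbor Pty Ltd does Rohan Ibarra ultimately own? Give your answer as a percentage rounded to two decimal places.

Rohan Ibarra reaches Arbor along 4 paths.
Via Corven → Caldera: 26% × 29% × 60% = 4.524%.
Via Caldera: 57% × 60% = 34.2%.
Via Corven: 26% × 25% = 6.5%.
Direct stake: 12% = 12%.
Total: 4.524% + 34.2% + 6.5% + 12% = 57.224%.
Rounded: 57.22%.

57.22%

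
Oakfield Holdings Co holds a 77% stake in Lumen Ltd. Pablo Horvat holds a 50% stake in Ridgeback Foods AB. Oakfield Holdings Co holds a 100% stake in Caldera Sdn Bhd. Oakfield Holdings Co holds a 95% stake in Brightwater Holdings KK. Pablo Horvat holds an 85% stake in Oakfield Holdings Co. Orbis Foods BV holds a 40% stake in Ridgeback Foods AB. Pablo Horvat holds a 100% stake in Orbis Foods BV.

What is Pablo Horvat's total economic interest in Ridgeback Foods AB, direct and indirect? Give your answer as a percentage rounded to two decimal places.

Pablo reaches Ridgeback along 2 paths.
Direct stake: 50% = 50%.
Via Orbis: 100% × 40% = 40%.
Total: 50% + 40% = 90%.
Rounded: 90.00%.

90.00%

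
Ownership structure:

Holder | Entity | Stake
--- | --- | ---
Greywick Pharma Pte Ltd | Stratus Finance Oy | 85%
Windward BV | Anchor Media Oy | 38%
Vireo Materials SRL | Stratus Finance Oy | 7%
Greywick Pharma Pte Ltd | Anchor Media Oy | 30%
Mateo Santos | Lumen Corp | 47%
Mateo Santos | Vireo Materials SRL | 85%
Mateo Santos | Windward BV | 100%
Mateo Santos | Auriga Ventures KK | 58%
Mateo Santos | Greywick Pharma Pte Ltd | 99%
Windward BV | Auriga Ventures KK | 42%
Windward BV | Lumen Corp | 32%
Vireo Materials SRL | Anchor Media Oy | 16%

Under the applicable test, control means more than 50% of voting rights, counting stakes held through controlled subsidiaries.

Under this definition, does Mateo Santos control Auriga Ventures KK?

Yes

Mateo holds 100% of Windward, so Mateo controls Windward.
Windward and Mateo together hold 42% + 58% = 100% of Auriga, so Mateo controls Auriga.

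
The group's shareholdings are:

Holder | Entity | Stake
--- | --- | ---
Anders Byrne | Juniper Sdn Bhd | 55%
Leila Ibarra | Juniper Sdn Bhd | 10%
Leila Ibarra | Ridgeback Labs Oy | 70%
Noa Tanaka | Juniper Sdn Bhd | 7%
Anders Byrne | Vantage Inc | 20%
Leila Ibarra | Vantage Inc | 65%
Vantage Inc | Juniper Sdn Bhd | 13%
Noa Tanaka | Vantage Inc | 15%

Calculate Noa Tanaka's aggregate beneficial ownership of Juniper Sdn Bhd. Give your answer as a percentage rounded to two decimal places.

8.95%

Noa reaches Juniper along 2 paths.
Via Vantage: 15% × 13% = 1.95%.
Direct stake: 7% = 7%.
Total: 1.95% + 7% = 8.95%.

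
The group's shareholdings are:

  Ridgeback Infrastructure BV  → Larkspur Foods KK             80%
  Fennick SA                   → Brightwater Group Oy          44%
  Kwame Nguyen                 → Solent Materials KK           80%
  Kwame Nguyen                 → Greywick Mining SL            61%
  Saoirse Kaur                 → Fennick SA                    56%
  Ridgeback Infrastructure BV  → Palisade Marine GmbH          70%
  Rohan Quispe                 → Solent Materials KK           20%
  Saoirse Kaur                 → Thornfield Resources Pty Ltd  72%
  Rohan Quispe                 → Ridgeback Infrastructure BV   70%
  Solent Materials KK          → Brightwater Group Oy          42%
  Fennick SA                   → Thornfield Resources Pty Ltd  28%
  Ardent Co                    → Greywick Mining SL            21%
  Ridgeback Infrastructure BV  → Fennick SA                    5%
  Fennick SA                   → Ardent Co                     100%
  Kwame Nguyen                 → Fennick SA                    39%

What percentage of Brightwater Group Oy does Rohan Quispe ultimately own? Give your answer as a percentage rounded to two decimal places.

9.94%

Rohan reaches Brightwater along 2 paths.
Via Solent: 20% × 42% = 8.4%.
Via Ridgeback → Fennick: 70% × 5% × 44% = 1.54%.
Total: 8.4% + 1.54% = 9.94%.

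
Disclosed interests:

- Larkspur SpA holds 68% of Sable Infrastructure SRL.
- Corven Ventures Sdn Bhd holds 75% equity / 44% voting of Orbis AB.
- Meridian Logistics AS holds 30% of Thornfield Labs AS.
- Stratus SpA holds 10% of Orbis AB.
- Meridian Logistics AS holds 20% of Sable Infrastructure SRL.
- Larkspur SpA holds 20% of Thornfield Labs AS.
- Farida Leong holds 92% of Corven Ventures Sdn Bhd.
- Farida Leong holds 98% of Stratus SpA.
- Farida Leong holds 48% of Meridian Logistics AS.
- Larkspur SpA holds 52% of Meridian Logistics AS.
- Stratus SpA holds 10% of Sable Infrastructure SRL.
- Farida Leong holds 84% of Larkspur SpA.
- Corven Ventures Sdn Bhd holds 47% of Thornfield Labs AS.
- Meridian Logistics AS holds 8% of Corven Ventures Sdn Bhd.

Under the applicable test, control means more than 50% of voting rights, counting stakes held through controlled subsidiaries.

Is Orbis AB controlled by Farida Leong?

Farida holds 84% of Larkspur, so Farida controls Larkspur.
Larkspur and Farida together hold 52% + 48% = 100% of Meridian, so Farida controls Meridian.
Farida and Meridian together hold 92% + 8% = 100% of Corven, so Farida controls Corven.
Farida holds 98% of Stratus, so Farida controls Stratus.
Corven and Stratus together hold 44% + 10% = 54% of Orbis, so Farida controls Orbis.

Yes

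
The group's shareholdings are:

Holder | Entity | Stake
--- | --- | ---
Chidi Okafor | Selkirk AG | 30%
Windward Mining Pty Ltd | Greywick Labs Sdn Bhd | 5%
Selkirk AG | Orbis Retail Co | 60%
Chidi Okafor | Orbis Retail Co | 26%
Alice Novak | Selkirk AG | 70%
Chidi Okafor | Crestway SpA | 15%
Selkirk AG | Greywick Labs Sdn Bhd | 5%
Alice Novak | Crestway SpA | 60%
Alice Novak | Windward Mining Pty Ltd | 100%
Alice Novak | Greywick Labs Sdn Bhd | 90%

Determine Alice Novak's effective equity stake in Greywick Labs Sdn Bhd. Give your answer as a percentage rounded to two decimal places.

Alice reaches Greywick along 3 paths.
Via Selkirk: 70% × 5% = 3.5%.
Direct stake: 90% = 90%.
Via Windward: 100% × 5% = 5%.
Total: 3.5% + 90% + 5% = 98.5%.
Rounded: 98.50%.

98.50%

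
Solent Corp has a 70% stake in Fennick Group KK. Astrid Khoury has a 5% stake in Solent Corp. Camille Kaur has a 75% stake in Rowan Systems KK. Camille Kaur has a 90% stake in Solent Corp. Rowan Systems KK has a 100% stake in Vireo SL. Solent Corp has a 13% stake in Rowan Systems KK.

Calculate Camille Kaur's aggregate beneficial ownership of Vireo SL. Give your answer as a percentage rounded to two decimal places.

Camille reaches Vireo along 2 paths.
Via Solent → Rowan: 90% × 13% × 100% = 11.7%.
Via Rowan: 75% × 100% = 75%.
Total: 11.7% + 75% = 86.7%.
Rounded: 86.70%.

86.70%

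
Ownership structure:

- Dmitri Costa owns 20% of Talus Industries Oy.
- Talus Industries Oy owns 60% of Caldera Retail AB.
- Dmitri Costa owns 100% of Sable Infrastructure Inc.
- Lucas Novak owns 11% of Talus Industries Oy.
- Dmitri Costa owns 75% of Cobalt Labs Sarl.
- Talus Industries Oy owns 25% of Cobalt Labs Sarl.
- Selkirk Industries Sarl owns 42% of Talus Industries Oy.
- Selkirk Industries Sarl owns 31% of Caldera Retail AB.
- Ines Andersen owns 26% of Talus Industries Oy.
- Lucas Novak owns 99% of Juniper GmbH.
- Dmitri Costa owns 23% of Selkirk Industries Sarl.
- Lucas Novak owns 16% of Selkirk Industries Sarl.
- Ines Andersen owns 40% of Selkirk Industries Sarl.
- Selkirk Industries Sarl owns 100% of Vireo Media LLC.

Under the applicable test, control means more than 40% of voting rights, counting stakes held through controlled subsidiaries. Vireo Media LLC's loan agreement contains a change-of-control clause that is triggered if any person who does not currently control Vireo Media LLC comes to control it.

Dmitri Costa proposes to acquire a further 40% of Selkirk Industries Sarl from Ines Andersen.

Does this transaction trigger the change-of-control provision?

Yes

The purchase adds only to Dmitri's holdings (Ines's stake shrinks), so Dmitri is the only person who could newly come to control Vireo.
Dmitri holds 100% of Sable, so Dmitri controls Sable.
Dmitri holds 75% of Cobalt, so Dmitri controls Cobalt.
Neither Dmitri nor any entity Dmitri controls holds any voting interest in Vireo.
So before the transaction, Dmitri does not control Vireo.
After the purchase, Dmitri's direct stake in Selkirk rises to 23% + 40% = 63%, and Ines's stake falls to 0%.
Dmitri holds 63% of Selkirk, so Dmitri controls Selkirk.
Selkirk holds 100% of Vireo, so Dmitri controls Vireo.
Dmitri did not control Vireo before and does after, so the clause is triggered.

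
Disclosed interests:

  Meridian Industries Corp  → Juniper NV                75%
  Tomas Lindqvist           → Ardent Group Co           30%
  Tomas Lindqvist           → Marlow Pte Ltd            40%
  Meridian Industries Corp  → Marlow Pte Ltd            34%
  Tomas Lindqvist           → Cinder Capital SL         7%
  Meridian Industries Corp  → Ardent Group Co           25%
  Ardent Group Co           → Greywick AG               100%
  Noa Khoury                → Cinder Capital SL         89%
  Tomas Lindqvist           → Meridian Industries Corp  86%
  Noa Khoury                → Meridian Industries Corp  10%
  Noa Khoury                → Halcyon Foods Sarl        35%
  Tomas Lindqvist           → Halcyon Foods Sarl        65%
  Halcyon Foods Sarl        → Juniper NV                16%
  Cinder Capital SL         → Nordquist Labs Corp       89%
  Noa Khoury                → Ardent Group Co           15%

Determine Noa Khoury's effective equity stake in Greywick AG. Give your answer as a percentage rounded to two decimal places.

Noa reaches Greywick along 2 paths.
Via Meridian → Ardent: 10% × 25% × 100% = 2.5%.
Via Ardent: 15% × 100% = 15%.
Total: 2.5% + 15% = 17.5%.
Rounded: 17.50%.

17.50%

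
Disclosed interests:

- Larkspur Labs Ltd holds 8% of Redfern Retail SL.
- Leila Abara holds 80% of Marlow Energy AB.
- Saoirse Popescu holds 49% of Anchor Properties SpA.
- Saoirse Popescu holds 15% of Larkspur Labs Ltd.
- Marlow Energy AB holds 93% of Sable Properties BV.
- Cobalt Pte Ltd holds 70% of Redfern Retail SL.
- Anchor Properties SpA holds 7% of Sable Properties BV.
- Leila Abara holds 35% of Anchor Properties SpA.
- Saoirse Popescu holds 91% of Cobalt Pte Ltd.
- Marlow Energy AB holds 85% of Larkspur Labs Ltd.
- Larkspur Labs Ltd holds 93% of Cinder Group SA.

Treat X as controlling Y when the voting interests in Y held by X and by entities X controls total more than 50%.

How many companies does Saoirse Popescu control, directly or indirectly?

Saoirse holds 91% of Cobalt, so Saoirse controls Cobalt.
Cobalt holds 70% of Redfern, so Saoirse controls Redfern.
No other company's threshold is met.
Saoirse controls 2 companies.

2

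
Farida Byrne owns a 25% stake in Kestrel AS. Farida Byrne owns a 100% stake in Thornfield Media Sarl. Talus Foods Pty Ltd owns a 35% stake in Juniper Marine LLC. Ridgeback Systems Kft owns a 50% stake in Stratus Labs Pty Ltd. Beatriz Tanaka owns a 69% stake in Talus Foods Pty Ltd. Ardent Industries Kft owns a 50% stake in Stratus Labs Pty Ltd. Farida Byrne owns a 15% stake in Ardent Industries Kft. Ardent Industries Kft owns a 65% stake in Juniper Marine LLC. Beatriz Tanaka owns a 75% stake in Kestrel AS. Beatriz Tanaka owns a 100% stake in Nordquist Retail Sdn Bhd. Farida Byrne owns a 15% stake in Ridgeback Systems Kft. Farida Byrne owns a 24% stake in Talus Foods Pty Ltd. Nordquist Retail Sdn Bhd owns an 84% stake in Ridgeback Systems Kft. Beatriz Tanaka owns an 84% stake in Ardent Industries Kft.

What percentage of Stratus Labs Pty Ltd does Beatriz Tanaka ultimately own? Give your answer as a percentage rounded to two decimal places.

84.00%

Beatriz reaches Stratus along 2 paths.
Via Ardent: 84% × 50% = 42%.
Via Nordquist → Ridgeback: 100% × 84% × 50% = 42%.
Total: 42% + 42% = 84%.
Rounded: 84.00%.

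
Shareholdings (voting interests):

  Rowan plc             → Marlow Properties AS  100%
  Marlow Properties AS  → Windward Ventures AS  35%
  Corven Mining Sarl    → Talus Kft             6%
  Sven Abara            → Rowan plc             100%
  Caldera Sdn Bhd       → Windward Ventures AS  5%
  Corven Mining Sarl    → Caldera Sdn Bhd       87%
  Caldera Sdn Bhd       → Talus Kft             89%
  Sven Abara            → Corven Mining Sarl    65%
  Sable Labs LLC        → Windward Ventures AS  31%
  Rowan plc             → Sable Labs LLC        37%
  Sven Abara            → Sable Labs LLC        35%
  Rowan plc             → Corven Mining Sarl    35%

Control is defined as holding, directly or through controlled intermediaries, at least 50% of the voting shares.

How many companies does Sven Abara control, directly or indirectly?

7

Sven holds 100% of Rowan, so Sven controls Rowan.
Rowan and Sven together hold 35% + 65% = 100% of Corven, so Sven controls Corven.
Rowan holds 100% of Marlow, so Sven controls Marlow.
Corven holds 87% of Caldera, so Sven controls Caldera.
Sven and Rowan together hold 35% + 37% = 72% of Sable, so Sven controls Sable.
Caldera and Corven together hold 89% + 6% = 95% of Talus, so Sven controls Talus.
Sable and Marlow and Caldera together hold 31% + 35% + 5% = 71% of Windward, so Sven controls Windward.
Sven controls 7 companies.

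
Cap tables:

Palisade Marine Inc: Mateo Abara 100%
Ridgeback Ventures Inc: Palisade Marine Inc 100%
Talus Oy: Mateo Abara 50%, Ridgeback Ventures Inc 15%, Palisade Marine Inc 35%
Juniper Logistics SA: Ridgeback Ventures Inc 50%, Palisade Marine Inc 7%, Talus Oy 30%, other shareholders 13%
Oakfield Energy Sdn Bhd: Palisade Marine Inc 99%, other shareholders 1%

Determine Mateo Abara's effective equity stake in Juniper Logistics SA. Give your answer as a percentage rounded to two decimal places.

Mateo reaches Juniper along 5 paths.
Via Palisade → Ridgeback: 100% × 100% × 50% = 50%.
Via Palisade: 100% × 7% = 7%.
Via Talus: 50% × 30% = 15%.
Via Palisade → Ridgeback → Talus: 100% × 100% × 15% × 30% = 4.5%.
Via Palisade → Talus: 100% × 35% × 30% = 10.5%.
Total: 50% + 7% + 15% + 4.5% + 10.5% = 87%.
Rounded: 87.00%.

87.00%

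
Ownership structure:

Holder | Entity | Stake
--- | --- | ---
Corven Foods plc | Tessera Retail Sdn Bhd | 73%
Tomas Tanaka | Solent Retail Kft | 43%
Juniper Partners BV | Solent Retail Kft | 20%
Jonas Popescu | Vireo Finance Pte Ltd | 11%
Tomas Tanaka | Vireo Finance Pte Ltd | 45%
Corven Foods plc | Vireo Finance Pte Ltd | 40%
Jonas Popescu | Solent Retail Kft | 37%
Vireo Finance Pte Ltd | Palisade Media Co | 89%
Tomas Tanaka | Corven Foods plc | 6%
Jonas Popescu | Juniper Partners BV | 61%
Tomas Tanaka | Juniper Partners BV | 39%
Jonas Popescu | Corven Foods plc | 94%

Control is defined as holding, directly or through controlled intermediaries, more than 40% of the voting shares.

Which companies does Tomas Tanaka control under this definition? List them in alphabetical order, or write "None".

Tomas holds 43% of Solent, so Tomas controls Solent.
Tomas holds 45% of Vireo, so Tomas controls Vireo.
Vireo holds 89% of Palisade, so Tomas controls Palisade.
No other company's threshold is met.

Palisade Media Co, Solent Retail Kft, Vireo Finance Pte Ltd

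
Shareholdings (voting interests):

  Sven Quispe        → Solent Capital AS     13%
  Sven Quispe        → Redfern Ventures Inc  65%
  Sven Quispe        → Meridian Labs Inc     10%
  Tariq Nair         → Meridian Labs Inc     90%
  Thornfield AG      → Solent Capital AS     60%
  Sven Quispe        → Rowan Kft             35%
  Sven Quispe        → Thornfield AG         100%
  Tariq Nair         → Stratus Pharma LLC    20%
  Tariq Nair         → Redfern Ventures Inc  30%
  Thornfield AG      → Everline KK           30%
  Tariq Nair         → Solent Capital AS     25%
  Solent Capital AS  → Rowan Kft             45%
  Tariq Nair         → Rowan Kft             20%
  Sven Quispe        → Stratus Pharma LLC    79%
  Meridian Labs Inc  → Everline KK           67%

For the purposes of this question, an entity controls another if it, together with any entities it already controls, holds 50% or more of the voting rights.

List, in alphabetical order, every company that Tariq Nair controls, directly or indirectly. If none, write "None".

Tariq holds 90% of Meridian, so Tariq controls Meridian.
Meridian holds 67% of Everline, so Tariq controls Everline.
No other company's threshold is met.

Everline KK, Meridian Labs Inc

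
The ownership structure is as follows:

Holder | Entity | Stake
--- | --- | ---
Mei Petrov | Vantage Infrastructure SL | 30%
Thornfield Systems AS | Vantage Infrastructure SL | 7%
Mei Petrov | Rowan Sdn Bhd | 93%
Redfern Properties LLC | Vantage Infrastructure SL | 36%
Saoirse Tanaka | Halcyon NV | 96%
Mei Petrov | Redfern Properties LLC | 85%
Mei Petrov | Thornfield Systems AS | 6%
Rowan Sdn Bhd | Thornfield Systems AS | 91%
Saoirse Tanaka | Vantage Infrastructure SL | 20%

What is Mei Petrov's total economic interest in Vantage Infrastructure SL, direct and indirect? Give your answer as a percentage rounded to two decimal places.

66.94%

Mei reaches Vantage along 4 paths.
Direct stake: 30% = 30%.
Via Redfern: 85% × 36% = 30.6%.
Via Rowan → Thornfield: 93% × 91% × 7% = 5.9241%.
Via Thornfield: 6% × 7% = 0.42%.
Total: 30% + 30.6% + 5.9241% + 0.42% = 66.9441%.
Rounded: 66.94%.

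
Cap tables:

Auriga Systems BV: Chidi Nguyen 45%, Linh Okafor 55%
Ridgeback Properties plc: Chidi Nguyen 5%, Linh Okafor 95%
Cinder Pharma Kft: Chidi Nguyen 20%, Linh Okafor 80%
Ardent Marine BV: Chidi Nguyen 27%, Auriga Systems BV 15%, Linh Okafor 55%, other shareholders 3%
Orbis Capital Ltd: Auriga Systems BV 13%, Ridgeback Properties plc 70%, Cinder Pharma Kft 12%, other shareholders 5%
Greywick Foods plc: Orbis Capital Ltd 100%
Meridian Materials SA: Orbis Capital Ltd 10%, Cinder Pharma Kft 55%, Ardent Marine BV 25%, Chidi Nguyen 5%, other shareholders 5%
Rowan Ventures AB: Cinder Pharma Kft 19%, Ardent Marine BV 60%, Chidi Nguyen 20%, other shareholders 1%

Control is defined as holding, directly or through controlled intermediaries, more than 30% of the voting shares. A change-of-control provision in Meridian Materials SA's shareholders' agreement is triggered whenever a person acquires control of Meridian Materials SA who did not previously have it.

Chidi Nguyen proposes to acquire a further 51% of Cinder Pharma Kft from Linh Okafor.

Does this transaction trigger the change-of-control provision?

Yes

The purchase adds only to Chidi's holdings (Linh's stake shrinks), so Chidi is the only person who could newly come to control Meridian.
Chidi holds 45% of Auriga, so Chidi controls Auriga.
Chidi and Auriga together hold 27% + 15% = 42% of Ardent, so Chidi controls Ardent.
Ardent and Chidi together hold 60% + 20% = 80% of Rowan, so Chidi controls Rowan.
In Meridian, Chidi's side holds only 25% + 5% = 30%, not > 30%.
So before the transaction, Chidi does not control Meridian.
After the purchase, Chidi's direct stake in Cinder rises to 20% + 51% = 71%, and Linh's stake falls to 29%.
Chidi holds 71% of Cinder, so Chidi controls Cinder.
Cinder and Ardent and Chidi together hold 55% + 25% + 5% = 85% of Meridian, so Chidi controls Meridian.
Chidi did not control Meridian before and does after, so the clause is triggered.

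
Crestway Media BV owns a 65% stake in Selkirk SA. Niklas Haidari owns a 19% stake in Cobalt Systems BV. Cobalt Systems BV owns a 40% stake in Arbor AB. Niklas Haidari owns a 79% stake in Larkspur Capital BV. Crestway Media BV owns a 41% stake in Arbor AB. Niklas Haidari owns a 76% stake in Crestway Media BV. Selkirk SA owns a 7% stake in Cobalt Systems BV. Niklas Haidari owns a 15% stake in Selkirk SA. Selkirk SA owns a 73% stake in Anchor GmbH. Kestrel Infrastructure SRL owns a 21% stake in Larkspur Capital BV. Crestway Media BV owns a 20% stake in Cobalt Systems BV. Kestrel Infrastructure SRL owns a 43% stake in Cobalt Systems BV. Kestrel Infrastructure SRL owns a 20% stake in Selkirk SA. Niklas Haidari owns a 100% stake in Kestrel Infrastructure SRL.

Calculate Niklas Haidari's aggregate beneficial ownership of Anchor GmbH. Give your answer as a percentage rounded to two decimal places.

61.61%

Niklas reaches Anchor along 3 paths.
Via Selkirk: 15% × 73% = 10.95%.
Via Crestway → Selkirk: 76% × 65% × 73% = 36.062%.
Via Kestrel → Selkirk: 100% × 20% × 73% = 14.6%.
Total: 10.95% + 36.062% + 14.6% = 61.612%.
Rounded: 61.61%.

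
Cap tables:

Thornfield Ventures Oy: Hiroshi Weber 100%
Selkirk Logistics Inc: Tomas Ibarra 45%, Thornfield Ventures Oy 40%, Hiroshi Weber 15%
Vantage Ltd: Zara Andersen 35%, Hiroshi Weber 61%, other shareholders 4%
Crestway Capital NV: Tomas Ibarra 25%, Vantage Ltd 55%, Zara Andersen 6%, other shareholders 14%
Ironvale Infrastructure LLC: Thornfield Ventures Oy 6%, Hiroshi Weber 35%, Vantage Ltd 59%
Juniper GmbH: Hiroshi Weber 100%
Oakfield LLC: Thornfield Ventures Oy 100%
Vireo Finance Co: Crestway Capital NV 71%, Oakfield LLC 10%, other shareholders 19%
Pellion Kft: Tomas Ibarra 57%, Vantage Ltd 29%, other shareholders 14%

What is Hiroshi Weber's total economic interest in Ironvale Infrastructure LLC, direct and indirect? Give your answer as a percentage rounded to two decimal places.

76.99%

Hiroshi reaches Ironvale along 3 paths.
Via Thornfield: 100% × 6% = 6%.
Direct stake: 35% = 35%.
Via Vantage: 61% × 59% = 35.99%.
Total: 6% + 35% + 35.99% = 76.99%.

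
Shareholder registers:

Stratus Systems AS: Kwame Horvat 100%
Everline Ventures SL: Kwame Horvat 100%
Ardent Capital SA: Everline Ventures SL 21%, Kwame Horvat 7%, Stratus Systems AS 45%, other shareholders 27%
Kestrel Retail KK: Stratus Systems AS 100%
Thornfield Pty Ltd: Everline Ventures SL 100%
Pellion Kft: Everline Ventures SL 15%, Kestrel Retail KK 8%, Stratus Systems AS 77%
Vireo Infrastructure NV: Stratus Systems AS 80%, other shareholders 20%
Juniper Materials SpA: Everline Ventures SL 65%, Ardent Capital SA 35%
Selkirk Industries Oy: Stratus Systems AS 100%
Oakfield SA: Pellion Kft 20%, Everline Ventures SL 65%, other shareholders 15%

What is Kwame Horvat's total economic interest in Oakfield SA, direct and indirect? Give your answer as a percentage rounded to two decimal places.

Kwame reaches Oakfield along 4 paths.
Via Everline → Pellion: 100% × 15% × 20% = 3%.
Via Stratus → Kestrel → Pellion: 100% × 100% × 8% × 20% = 1.6%.
Via Stratus → Pellion: 100% × 77% × 20% = 15.4%.
Via Everline: 100% × 65% = 65%.
Total: 3% + 1.6% + 15.4% + 65% = 85%.
Rounded: 85.00%.

85.00%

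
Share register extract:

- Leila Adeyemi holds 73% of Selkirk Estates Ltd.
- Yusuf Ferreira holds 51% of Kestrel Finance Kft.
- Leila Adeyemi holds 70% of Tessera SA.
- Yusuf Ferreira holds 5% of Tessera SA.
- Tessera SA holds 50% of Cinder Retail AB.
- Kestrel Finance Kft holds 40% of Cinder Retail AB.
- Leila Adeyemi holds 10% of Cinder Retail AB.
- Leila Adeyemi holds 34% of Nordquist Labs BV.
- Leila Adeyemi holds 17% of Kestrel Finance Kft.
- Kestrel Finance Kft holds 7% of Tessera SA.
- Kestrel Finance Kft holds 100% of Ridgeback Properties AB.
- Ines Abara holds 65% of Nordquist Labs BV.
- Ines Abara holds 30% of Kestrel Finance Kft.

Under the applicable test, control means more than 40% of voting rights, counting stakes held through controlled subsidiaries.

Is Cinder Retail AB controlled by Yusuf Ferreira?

No

Yusuf holds 51% of Kestrel, so Yusuf controls Kestrel.
Kestrel holds 100% of Ridgeback, so Yusuf controls Ridgeback.
In Cinder, Yusuf's side holds only 40%, not > 40%.
So Yusuf does not control Cinder.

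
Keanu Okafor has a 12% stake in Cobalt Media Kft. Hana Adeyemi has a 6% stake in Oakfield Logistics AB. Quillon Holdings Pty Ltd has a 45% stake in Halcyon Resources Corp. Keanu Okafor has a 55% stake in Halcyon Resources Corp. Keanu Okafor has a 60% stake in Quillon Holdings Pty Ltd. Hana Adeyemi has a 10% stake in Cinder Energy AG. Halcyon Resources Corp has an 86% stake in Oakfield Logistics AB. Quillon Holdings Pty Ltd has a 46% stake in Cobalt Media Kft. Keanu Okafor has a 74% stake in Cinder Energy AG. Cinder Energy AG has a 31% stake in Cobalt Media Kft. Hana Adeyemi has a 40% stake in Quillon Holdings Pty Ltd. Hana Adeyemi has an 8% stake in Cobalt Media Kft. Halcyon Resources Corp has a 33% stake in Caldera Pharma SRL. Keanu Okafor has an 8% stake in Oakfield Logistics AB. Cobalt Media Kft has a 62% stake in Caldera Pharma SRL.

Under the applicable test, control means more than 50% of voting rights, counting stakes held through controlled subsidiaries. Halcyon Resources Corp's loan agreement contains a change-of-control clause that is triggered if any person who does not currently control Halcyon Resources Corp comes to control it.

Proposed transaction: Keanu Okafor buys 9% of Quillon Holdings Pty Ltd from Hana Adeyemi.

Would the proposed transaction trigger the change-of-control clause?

No

The purchase adds only to Keanu's holdings (Hana's stake shrinks), so Keanu is the only person who could newly come to control Halcyon.
Keanu holds 60% of Quillon, so Keanu controls Quillon.
Keanu and Quillon together hold 55% + 45% = 100% of Halcyon, so Keanu controls Halcyon.
So Keanu already controls Halcyon before the transaction.
After the purchase, Keanu's direct stake in Quillon rises to 60% + 9% = 69%, and Hana's stake falls to 31%.
Keanu controlled Halcyon already, so this is not a new person acquiring control; every other person's position is unchanged or reduced.
No new person acquires control, so the clause is not triggered.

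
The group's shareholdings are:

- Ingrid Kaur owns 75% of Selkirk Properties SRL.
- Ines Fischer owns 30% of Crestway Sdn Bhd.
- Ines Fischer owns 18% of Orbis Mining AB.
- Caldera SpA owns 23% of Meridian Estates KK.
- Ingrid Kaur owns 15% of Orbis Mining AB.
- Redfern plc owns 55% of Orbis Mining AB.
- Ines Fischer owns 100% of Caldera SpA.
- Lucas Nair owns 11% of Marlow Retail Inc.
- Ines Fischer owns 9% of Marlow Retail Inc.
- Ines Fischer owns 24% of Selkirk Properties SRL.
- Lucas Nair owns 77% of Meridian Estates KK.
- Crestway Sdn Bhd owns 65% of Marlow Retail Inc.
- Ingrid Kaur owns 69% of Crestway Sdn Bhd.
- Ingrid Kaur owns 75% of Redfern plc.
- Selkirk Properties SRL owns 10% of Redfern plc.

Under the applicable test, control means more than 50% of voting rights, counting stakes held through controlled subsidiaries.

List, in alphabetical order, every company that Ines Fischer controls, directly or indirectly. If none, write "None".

Ines holds 100% of Caldera, so Ines controls Caldera.
No other company's threshold is met.

Caldera SpA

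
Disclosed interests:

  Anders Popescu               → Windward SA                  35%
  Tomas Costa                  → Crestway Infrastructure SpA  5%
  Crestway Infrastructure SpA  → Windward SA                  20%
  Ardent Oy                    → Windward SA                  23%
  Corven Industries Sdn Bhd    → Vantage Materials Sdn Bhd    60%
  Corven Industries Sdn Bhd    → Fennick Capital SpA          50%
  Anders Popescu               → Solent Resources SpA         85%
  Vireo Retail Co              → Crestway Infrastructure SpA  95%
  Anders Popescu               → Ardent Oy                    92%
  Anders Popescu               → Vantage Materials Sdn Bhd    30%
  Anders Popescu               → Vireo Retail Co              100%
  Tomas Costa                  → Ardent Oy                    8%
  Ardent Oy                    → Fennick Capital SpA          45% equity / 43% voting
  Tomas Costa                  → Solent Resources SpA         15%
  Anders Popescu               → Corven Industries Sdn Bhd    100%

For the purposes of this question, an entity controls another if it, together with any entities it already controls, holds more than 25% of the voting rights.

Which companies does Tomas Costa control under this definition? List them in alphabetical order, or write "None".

None

Tomas's largest direct stake is 15% in Solent, which does not meet the threshold.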